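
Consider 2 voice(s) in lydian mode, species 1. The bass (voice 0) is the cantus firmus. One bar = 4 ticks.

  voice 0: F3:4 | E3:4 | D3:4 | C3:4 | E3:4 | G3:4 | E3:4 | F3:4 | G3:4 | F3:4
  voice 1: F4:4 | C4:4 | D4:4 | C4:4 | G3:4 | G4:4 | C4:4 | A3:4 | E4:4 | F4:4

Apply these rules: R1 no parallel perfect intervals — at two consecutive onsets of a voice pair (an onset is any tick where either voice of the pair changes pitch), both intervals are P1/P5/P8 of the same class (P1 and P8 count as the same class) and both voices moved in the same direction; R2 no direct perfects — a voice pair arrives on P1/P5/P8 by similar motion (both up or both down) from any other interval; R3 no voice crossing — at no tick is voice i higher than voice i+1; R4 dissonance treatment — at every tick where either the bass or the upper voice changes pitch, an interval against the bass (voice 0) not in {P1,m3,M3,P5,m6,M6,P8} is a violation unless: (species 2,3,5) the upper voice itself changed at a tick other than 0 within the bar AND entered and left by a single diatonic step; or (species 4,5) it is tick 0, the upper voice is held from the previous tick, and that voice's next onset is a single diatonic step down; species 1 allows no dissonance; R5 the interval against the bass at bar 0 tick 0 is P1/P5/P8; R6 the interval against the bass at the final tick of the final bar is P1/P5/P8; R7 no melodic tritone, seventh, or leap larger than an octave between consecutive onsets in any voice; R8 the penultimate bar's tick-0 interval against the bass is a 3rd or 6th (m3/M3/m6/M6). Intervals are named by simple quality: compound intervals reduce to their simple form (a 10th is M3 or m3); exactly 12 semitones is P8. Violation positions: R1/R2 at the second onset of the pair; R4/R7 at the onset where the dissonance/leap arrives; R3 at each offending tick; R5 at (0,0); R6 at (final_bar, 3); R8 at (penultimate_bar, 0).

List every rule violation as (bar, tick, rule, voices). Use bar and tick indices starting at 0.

bar 0: v0=F3 v1=F4 downbeat P8
bar 1: v0=E3 v1=C4 downbeat m6
bar 2: v0=D3 v1=D4 downbeat P8
bar 3: v0=C3 v1=C4 downbeat P8
bar 4: v0=E3 v1=G3 downbeat m3
bar 5: v0=G3 v1=G4 downbeat P8
bar 6: v0=E3 v1=C4 downbeat m6
bar 7: v0=F3 v1=A3 downbeat M3
bar 8: v0=G3 v1=E4 downbeat M6
bar 9: v0=F3 v1=F4 downbeat P8
  -> R1 @ bar 3 tick 0 v(0, 1): D3/D4 P8 -> C3/C4 P8 similar
  -> R2 @ bar 5 tick 0 v(0, 1): E3/G3 m3 -> G3/G4 P8 similar

(3, 0, R1, (0, 1))
(5, 0, R2, (0, 1))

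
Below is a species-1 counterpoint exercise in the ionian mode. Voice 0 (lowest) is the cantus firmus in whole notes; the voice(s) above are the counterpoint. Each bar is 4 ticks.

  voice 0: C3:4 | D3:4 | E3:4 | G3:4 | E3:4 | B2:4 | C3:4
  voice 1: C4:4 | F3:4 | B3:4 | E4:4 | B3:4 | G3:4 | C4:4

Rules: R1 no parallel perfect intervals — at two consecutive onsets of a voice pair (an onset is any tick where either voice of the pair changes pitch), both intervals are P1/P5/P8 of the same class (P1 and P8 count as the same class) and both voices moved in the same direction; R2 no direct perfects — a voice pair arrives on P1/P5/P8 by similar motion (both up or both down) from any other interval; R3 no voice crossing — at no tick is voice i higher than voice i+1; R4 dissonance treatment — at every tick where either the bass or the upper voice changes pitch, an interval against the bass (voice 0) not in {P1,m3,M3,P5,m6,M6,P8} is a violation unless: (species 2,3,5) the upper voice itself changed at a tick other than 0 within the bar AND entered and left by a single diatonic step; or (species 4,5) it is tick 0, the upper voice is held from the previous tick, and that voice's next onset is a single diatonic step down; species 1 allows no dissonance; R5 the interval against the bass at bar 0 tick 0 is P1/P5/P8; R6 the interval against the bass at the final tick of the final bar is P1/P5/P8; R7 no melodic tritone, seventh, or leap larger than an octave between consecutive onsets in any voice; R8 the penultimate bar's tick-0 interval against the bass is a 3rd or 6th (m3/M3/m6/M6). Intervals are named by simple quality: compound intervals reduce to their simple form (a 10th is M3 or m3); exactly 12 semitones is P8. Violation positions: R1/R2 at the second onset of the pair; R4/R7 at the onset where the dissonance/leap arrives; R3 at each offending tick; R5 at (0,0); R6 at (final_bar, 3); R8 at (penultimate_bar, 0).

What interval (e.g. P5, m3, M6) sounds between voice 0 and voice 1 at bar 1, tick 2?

m3

voice 0=D3 voice 1=F3 -> m3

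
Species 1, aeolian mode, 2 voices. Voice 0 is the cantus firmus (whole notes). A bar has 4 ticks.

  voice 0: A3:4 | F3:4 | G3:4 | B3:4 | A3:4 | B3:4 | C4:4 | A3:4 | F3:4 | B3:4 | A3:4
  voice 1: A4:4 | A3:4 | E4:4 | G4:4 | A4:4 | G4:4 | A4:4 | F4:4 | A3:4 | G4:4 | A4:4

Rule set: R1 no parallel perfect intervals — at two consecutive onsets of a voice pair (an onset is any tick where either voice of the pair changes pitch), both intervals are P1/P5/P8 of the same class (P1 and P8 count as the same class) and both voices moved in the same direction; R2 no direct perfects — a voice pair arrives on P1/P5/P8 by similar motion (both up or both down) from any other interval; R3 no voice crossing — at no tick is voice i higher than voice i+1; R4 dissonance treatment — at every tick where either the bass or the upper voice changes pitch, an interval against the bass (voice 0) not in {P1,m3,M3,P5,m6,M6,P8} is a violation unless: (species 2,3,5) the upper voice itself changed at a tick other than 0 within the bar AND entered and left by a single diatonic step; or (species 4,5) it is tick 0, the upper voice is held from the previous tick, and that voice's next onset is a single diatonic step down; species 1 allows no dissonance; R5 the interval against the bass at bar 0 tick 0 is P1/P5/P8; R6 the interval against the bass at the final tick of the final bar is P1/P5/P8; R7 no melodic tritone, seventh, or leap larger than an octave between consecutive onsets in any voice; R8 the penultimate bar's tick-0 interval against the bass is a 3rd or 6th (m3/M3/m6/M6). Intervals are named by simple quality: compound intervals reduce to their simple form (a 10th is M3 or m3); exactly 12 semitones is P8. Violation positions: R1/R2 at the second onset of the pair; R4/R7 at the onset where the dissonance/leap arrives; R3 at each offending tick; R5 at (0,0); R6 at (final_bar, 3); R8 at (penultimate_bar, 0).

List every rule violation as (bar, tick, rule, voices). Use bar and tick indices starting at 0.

(9, 0, R7, (0,))
(9, 0, R7, (1,))

bar 0: v0=A3 v1=A4 downbeat P8
bar 1: v0=F3 v1=A3 downbeat M3
bar 2: v0=G3 v1=E4 downbeat M6
bar 3: v0=B3 v1=G4 downbeat m6
bar 4: v0=A3 v1=A4 downbeat P8
bar 5: v0=B3 v1=G4 downbeat m6
bar 6: v0=C4 v1=A4 downbeat M6
bar 7: v0=A3 v1=F4 downbeat m6
bar 8: v0=F3 v1=A3 downbeat M3
bar 9: v0=B3 v1=G4 downbeat m6
bar 10: v0=A3 v1=A4 downbeat P8
  -> R7 @ bar 9 tick 0 v(0,): F3->B3 leap 6st
  -> R7 @ bar 9 tick 0 v(1,): A3->G4 leap 10st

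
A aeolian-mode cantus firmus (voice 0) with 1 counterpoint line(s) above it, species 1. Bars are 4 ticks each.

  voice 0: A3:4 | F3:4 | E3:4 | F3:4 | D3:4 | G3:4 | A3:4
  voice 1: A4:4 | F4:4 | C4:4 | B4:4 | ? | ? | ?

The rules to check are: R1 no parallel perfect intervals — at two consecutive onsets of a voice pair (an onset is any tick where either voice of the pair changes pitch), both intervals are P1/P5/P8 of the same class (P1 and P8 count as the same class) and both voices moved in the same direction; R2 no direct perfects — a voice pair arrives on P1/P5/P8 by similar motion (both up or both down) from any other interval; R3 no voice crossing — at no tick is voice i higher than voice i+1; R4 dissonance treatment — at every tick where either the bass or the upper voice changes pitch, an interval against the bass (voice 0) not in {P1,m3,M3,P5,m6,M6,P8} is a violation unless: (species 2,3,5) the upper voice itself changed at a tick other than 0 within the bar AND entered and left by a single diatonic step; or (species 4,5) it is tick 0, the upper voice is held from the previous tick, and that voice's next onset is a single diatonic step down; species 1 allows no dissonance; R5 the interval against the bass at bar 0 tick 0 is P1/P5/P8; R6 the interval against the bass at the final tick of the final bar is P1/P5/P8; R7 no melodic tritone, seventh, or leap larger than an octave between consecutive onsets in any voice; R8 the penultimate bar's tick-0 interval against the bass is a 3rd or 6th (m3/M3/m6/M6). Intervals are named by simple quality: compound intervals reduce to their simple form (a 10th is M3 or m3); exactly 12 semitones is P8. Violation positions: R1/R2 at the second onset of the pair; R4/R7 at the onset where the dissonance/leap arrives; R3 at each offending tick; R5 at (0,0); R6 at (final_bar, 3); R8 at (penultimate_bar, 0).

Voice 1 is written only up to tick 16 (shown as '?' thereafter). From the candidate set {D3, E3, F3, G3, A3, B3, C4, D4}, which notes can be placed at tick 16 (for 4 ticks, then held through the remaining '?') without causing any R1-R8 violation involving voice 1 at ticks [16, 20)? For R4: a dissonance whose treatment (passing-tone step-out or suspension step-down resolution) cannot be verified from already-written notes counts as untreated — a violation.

D3: violates R2,R7
E3: violates R4,R7
F3: violates R7
G3: violates R4,R7
A3: violates R2,R7
B3: legal
C4: violates R4,R7
D4: violates R2

{B3}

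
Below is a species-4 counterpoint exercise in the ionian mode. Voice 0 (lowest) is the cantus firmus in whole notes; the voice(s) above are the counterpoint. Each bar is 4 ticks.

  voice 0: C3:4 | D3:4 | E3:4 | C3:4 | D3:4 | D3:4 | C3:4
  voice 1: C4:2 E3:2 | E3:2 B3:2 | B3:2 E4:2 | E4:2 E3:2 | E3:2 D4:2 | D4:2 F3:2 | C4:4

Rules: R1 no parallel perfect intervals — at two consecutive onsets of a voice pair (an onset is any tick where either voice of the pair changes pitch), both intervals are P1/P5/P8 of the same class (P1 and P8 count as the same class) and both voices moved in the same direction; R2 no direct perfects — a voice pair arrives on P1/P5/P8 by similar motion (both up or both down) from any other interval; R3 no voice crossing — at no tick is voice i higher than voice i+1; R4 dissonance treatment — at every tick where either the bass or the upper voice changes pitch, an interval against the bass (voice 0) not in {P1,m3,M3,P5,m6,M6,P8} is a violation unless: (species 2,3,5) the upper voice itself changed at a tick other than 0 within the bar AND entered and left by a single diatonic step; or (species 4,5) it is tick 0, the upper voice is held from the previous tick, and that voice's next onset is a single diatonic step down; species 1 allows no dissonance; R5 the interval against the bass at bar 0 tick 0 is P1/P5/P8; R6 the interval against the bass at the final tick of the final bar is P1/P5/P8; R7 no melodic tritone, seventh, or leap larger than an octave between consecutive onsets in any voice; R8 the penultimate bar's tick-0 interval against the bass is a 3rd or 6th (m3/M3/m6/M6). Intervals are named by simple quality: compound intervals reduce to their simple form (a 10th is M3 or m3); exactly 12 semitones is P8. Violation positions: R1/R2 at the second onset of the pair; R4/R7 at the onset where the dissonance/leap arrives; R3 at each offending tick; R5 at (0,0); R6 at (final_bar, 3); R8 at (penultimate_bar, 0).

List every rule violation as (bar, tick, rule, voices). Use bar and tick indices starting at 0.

(1, 0, R4, (0, 1))
(4, 0, R4, (0, 1))
(4, 2, R7, (1,))
(5, 0, R8, (0, 1))

bar 0: v0=C3 v1=C4 downbeat P8
bar 1: v0=D3 v1=E3 downbeat M2
bar 2: v0=E3 v1=B3 downbeat P5
bar 3: v0=C3 v1=E4 downbeat M3
bar 4: v0=D3 v1=E3 downbeat M2
bar 5: v0=D3 v1=D4 downbeat P8
bar 6: v0=C3 v1=C4 downbeat P8
  -> R4 @ bar 1 tick 0 v(0, 1): D3/E3 M2 untreated
  -> R4 @ bar 4 tick 0 v(0, 1): D3/E3 M2 untreated
  -> R7 @ bar 4 tick 2 v(1,): E3->D4 leap 10st
  -> R8 @ bar 5 tick 0 v(0, 1): penult P8 not 3rd/6th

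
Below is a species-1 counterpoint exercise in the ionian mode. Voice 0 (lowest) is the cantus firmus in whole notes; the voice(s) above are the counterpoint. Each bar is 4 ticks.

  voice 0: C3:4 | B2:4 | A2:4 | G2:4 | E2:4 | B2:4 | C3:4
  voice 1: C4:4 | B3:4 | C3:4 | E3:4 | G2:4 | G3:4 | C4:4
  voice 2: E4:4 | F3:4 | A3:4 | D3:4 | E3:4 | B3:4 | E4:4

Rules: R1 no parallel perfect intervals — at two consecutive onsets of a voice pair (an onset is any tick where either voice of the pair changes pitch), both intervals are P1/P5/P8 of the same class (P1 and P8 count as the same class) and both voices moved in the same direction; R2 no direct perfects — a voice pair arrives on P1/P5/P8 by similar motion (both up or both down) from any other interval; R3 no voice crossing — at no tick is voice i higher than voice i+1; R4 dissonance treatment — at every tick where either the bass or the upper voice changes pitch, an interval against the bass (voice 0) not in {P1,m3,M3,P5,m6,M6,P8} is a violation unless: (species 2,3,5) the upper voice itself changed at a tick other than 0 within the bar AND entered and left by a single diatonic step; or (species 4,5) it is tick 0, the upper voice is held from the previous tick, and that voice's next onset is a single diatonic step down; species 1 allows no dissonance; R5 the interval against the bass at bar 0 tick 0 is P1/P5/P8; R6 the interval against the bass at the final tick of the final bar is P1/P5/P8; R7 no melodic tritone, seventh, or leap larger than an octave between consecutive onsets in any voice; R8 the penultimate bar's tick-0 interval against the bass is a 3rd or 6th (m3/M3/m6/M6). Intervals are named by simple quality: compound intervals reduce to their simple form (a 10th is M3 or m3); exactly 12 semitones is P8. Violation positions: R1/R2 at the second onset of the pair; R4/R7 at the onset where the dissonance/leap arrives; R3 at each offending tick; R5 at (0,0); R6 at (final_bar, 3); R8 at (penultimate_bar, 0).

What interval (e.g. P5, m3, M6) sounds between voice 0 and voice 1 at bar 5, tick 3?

voice 0=B2 voice 1=G3 -> m6

m6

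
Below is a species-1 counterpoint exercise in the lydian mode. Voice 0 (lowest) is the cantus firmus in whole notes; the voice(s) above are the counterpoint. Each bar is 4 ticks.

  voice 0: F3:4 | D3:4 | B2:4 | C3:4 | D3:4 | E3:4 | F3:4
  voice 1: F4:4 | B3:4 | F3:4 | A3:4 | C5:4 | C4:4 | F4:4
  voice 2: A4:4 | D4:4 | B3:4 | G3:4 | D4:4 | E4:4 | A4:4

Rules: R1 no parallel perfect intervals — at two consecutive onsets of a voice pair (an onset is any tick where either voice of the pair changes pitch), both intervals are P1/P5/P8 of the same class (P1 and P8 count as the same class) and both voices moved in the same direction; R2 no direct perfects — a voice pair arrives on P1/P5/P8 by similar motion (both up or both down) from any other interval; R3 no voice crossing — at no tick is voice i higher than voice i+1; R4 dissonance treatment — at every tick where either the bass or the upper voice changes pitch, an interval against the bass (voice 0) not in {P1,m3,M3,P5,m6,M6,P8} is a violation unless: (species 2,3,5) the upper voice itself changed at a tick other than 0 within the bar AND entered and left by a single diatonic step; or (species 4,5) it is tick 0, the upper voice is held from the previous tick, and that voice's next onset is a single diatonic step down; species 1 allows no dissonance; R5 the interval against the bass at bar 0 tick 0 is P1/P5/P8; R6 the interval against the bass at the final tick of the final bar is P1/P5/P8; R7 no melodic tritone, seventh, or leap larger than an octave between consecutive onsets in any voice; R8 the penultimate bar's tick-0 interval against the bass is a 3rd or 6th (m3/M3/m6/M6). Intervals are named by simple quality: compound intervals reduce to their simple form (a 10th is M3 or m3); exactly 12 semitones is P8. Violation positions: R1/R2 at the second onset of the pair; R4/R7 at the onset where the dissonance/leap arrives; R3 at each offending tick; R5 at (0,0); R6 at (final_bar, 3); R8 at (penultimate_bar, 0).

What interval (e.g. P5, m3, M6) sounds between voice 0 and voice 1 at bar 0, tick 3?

voice 0=F3 voice 1=F4 -> P8

P8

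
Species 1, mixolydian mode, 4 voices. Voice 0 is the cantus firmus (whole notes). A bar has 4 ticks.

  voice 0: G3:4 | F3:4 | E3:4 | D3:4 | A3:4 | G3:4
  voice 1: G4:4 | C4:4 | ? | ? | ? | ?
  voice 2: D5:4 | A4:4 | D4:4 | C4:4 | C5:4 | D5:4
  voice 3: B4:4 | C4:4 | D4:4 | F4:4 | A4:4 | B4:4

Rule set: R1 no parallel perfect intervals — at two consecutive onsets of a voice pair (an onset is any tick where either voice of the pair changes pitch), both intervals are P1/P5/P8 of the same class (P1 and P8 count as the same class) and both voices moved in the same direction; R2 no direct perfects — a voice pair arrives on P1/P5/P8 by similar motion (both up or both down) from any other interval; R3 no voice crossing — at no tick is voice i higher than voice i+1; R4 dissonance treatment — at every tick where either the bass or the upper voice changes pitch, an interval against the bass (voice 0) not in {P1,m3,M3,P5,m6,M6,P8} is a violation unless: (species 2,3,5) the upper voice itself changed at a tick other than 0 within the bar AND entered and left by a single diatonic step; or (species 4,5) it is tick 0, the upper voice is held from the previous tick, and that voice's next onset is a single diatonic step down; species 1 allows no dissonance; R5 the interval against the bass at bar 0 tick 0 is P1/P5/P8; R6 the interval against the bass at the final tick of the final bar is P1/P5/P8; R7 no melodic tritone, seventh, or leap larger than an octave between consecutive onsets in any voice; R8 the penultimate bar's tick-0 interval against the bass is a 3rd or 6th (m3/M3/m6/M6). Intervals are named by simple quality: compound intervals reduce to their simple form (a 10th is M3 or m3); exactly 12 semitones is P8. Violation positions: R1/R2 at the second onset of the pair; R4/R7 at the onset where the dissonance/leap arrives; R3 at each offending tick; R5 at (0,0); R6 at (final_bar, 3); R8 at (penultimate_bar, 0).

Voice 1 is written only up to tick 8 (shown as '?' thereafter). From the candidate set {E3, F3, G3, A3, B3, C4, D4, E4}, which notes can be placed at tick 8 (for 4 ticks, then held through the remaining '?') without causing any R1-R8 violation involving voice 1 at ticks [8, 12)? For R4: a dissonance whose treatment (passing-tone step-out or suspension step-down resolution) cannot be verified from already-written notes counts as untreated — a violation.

E3: violates R2
F3: violates R4
G3: violates R2
A3: violates R4
B3: violates R1
C4: legal
D4: violates R1,R4
E4: violates R3

{C4}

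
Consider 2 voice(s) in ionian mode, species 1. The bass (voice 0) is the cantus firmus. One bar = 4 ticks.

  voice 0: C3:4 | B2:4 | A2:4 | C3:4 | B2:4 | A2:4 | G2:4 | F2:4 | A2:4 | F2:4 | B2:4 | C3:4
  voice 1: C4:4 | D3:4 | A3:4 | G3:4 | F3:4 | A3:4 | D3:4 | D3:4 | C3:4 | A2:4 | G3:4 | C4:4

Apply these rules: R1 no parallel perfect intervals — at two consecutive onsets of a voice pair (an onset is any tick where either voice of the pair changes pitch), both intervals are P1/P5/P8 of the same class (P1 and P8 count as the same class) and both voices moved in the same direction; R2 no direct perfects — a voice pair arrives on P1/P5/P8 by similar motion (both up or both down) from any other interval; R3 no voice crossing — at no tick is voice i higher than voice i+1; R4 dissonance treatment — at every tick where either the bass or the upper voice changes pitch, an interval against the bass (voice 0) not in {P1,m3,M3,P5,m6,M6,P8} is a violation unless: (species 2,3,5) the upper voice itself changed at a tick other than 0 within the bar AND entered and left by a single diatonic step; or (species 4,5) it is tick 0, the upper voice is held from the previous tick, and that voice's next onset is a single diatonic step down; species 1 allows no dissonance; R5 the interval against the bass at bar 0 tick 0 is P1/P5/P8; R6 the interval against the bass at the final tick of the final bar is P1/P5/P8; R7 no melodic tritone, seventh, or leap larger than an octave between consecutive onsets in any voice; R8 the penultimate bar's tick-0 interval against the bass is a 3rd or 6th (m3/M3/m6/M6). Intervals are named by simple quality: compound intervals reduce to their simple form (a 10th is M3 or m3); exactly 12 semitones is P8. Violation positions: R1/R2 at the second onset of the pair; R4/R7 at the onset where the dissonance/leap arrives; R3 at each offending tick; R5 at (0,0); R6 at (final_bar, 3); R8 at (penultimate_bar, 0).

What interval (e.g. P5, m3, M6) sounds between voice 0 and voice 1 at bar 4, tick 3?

voice 0=B2 voice 1=F3 -> TT

TT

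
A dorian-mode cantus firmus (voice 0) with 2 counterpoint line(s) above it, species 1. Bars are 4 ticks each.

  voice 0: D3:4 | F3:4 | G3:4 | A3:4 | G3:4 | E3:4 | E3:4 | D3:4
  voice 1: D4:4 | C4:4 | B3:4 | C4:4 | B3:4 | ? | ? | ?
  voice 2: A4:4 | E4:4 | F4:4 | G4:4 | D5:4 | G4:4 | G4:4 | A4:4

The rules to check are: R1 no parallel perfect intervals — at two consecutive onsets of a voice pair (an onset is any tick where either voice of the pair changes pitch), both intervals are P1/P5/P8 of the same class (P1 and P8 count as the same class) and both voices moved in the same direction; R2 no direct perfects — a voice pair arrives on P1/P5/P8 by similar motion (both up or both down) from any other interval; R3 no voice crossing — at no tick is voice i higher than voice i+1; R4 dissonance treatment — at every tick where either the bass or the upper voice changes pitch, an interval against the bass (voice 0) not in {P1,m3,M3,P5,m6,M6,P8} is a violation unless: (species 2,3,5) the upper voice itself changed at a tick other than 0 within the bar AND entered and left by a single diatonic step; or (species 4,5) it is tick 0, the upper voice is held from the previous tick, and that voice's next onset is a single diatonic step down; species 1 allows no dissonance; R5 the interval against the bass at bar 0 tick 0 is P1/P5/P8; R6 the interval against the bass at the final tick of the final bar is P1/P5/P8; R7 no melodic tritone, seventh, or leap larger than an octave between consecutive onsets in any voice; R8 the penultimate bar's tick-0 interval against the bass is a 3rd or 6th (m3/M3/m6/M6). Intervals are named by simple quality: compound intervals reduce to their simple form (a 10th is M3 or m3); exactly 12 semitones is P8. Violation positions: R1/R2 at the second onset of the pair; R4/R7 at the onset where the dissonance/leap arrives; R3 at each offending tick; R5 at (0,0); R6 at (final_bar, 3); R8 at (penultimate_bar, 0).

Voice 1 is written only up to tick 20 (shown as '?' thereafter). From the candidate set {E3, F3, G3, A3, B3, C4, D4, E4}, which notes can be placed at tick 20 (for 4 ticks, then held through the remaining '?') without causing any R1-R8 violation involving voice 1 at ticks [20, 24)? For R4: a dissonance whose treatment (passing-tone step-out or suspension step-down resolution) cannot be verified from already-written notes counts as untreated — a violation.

E3: violates R2
F3: violates R4,R7
G3: violates R2
A3: violates R4
B3: legal
C4: legal
D4: violates R4
E4: legal

{B3, C4, E4}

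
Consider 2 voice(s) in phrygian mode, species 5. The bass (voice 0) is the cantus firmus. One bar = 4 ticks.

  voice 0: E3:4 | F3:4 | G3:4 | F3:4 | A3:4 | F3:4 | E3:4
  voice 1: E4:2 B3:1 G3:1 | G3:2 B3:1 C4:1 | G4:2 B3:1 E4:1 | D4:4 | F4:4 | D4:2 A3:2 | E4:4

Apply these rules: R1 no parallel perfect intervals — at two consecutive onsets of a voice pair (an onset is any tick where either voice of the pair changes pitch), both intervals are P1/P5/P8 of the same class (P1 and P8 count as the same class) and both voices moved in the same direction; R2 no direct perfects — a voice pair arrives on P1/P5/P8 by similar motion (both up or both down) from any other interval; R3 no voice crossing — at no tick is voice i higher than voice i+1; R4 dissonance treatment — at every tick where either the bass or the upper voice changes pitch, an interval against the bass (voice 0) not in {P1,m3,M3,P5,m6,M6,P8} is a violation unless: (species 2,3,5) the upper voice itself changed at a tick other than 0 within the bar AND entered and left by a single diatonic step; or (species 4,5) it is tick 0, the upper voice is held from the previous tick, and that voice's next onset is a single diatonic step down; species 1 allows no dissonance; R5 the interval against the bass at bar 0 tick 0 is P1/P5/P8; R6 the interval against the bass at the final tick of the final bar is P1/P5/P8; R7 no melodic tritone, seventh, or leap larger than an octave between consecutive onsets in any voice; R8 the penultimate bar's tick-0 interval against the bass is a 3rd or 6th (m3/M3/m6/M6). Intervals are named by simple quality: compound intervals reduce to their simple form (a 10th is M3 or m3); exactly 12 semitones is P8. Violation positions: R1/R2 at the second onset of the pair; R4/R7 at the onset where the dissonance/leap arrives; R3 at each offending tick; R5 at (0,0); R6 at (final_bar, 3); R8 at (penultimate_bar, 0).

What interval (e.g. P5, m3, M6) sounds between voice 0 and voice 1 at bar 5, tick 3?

M3

voice 0=F3 voice 1=A3 -> M3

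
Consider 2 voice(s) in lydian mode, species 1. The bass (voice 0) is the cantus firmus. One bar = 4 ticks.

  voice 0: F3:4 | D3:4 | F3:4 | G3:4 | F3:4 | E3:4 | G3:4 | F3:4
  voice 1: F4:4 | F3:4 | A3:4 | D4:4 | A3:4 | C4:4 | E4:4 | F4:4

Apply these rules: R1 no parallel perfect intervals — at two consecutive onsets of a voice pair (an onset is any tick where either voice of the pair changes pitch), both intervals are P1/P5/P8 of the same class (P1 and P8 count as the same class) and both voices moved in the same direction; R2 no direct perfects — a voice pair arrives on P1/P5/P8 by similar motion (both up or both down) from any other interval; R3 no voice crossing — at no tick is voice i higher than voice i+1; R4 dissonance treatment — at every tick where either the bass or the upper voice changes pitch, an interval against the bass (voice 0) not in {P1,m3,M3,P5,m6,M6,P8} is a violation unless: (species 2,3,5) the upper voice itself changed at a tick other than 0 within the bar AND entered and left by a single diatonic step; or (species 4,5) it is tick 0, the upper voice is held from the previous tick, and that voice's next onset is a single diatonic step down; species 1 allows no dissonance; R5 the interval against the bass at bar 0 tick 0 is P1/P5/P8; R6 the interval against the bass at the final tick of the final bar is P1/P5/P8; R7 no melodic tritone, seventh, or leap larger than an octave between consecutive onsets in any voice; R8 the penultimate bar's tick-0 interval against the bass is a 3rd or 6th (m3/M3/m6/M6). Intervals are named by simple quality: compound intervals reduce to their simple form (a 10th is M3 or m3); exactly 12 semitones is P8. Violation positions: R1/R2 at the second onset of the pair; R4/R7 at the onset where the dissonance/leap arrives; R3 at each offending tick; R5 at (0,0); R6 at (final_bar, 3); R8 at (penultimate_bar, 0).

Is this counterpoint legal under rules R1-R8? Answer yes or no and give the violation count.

bar 0: v0=F3 v1=F4 (P8)
bar 1: v0=D3 v1=F3 (m3)
bar 2: v0=F3 v1=A3 (M3)
bar 3: v0=G3 v1=D4 (P5)
bar 4: v0=F3 v1=A3 (M3)
bar 5: v0=E3 v1=C4 (m6)
bar 6: v0=G3 v1=E4 (M6)
bar 7: v0=F3 v1=F4 (P8)
  R2 @ bar3.0: F3/A3 M3 -> G3/D4 P5 similar

No (1 violations)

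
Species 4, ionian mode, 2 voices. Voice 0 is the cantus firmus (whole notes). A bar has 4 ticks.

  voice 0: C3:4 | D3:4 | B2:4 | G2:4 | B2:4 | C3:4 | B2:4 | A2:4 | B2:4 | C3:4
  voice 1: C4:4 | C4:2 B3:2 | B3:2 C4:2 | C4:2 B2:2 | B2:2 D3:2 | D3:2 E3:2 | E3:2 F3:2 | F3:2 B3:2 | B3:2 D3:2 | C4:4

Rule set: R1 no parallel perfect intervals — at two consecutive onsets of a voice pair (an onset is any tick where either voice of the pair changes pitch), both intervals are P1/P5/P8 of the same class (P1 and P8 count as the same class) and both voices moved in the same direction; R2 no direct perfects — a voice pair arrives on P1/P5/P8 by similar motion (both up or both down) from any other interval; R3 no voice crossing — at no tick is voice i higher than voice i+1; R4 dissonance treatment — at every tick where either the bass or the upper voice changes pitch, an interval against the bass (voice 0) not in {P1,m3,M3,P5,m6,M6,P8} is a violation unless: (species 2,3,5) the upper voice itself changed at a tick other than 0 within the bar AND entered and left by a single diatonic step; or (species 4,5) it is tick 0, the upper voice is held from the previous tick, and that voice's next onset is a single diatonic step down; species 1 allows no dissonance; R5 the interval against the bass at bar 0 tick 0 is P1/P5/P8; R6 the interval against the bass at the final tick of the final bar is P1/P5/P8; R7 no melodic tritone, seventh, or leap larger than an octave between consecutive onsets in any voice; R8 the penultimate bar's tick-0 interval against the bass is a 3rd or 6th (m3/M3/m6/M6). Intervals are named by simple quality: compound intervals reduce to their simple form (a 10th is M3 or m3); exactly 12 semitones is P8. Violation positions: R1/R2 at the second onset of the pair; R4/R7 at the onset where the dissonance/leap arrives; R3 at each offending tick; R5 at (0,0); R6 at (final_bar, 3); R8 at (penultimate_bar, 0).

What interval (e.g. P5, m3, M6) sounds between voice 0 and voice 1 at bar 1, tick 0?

m7

voice 0=D3 voice 1=C4 -> m7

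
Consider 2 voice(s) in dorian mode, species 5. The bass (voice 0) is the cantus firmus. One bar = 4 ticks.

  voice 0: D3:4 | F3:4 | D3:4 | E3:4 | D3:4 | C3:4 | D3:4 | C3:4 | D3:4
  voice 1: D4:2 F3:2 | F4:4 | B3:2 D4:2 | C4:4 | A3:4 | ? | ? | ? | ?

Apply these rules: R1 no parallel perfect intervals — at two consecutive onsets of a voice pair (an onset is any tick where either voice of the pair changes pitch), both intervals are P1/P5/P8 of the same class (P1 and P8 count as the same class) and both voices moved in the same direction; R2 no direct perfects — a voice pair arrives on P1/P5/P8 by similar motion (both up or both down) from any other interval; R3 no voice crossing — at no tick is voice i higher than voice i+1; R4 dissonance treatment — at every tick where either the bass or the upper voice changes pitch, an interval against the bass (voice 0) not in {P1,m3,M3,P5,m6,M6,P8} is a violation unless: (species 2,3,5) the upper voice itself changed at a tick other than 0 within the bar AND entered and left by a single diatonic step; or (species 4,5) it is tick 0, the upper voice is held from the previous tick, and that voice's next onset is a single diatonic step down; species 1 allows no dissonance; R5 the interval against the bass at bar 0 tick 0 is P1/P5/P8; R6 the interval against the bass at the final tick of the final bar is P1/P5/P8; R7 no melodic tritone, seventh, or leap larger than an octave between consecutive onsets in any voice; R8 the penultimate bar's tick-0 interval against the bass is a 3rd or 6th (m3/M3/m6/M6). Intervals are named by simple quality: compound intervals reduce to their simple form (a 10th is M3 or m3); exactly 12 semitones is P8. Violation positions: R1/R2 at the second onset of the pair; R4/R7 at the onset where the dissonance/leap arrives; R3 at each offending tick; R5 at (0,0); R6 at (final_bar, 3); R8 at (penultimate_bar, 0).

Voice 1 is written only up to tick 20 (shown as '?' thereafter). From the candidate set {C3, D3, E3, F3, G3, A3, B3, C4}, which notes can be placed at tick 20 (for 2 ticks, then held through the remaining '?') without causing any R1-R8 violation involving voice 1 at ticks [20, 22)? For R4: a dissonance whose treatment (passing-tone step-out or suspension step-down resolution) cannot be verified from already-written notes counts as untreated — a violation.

C3: violates R2
D3: violates R4
E3: legal
F3: violates R4
G3: violates R1
A3: legal
B3: violates R4
C4: legal

{A3, C4, E3}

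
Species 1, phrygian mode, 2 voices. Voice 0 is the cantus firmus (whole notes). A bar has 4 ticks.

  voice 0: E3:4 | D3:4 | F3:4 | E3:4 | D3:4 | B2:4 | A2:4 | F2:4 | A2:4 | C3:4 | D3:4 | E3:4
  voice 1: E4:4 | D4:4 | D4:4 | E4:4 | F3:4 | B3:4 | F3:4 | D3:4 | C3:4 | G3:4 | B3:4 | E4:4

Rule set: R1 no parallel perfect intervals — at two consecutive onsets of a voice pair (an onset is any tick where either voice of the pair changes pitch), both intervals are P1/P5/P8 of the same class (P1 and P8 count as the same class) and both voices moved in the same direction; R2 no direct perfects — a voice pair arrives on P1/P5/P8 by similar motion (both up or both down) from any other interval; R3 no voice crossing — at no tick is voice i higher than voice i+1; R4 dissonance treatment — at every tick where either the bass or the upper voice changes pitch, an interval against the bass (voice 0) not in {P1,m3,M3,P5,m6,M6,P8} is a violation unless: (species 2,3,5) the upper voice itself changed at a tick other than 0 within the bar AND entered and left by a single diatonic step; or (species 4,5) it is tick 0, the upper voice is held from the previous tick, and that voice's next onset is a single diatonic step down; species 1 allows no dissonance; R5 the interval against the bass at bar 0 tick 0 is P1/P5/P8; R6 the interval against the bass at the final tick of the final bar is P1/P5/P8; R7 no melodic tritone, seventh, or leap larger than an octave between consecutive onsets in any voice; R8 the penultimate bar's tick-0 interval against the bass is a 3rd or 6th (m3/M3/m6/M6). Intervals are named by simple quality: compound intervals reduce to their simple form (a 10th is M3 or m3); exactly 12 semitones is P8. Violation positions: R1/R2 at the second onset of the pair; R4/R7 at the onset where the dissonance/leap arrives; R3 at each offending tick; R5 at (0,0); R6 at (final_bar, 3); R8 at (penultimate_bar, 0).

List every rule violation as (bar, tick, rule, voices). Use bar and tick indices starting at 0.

bar 0: v0=E3 v1=E4 downbeat P8
bar 1: v0=D3 v1=D4 downbeat P8
bar 2: v0=F3 v1=D4 downbeat M6
bar 3: v0=E3 v1=E4 downbeat P8
bar 4: v0=D3 v1=F3 downbeat m3
bar 5: v0=B2 v1=B3 downbeat P8
bar 6: v0=A2 v1=F3 downbeat m6
bar 7: v0=F2 v1=D3 downbeat M6
bar 8: v0=A2 v1=C3 downbeat m3
bar 9: v0=C3 v1=G3 downbeat P5
bar 10: v0=D3 v1=B3 downbeat M6
bar 11: v0=E3 v1=E4 downbeat P8
  -> R1 @ bar 1 tick 0 v(0, 1): E3/E4 P8 -> D3/D4 P8 similar
  -> R7 @ bar 4 tick 0 v(1,): E4->F3 leap 11st
  -> R7 @ bar 5 tick 0 v(1,): F3->B3 leap 6st
  -> R7 @ bar 6 tick 0 v(1,): B3->F3 leap 6st
  -> R2 @ bar 9 tick 0 v(0, 1): A2/C3 m3 -> C3/G3 P5 similar
  -> R2 @ bar 11 tick 0 v(0, 1): D3/B3 M6 -> E3/E4 P8 similar

(1, 0, R1, (0, 1))
(4, 0, R7, (1,))
(5, 0, R7, (1,))
(6, 0, R7, (1,))
(9, 0, R2, (0, 1))
(11, 0, R2, (0, 1))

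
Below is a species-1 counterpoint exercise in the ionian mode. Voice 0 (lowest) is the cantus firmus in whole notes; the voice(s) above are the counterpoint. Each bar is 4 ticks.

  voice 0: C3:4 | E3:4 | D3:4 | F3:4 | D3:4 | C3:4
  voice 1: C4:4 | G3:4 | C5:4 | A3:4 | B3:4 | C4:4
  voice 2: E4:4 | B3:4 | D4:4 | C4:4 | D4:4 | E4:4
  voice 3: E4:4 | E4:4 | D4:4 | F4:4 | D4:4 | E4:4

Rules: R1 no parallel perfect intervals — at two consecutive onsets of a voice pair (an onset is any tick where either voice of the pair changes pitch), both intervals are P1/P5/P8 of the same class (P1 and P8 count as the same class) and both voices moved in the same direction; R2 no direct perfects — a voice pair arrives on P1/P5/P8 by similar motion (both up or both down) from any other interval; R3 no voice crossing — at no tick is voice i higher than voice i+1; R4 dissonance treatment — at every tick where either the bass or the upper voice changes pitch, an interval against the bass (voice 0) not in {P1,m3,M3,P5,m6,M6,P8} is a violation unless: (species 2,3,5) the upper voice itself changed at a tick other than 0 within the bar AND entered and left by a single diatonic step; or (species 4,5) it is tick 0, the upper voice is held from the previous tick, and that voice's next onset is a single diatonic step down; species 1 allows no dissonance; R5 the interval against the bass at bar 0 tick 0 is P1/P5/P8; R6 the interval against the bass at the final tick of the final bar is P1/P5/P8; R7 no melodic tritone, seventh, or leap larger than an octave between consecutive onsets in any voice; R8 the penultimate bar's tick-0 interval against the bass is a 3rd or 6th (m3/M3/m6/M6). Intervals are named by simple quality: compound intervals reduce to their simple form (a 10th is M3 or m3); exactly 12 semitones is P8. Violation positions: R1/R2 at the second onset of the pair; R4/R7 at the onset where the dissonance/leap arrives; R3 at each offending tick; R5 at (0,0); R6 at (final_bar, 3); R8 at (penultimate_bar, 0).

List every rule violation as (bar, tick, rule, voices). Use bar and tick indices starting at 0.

bar 0: v0=C3 v1=C4 v2=E4 v3=E4 downbeat M3
bar 1: v0=E3 v1=G3 v2=B3 v3=E4 downbeat P8
bar 2: v0=D3 v1=C5 v2=D4 v3=D4 downbeat P8
bar 3: v0=F3 v1=A3 v2=C4 v3=F4 downbeat P8
bar 4: v0=D3 v1=B3 v2=D4 v3=D4 downbeat P8
bar 5: v0=C3 v1=C4 v2=E4 v3=E4 downbeat M3
  -> R5 @ bar 0 tick 0 v(0, 2): opens on M3
  -> R5 @ bar 0 tick 0 v(0, 3): opens on M3
  -> R1 @ bar 2 tick 0 v(0, 3): E3/E4 P8 -> D3/D4 P8 similar
  -> R3 @ bar 2 tick 0 v(1, 2): C5 above D4
  -> R4 @ bar 2 tick 0 v(0, 1): D3/C5 m7 untreated
  -> R7 @ bar 2 tick 0 v(1,): G3->C5 leap 17st
  -> R3 @ bar 2 tick 1 v(1, 2): C5 above D4
  -> R3 @ bar 2 tick 2 v(1, 2): C5 above D4
  -> R3 @ bar 2 tick 3 v(1, 2): C5 above D4
  -> R1 @ bar 3 tick 0 v(0, 3): D3/D4 P8 -> F3/F4 P8 similar
  -> R7 @ bar 3 tick 0 v(1,): C5->A3 leap 15st
  -> R1 @ bar 4 tick 0 v(0, 3): F3/F4 P8 -> D3/D4 P8 similar
  -> R8 @ bar 4 tick 0 v(0, 2): penult P8 not 3rd/6th
  -> R8 @ bar 4 tick 0 v(0, 3): penult P8 not 3rd/6th
  -> R1 @ bar 5 tick 0 v(2, 3): D4/D4 P1 -> E4/E4 P1 similar
  -> R6 @ bar 5 tick 3 v(0, 2): closes on M3
  -> R6 @ bar 5 tick 3 v(0, 3): closes on M3

(0, 0, R5, (0, 2))
(0, 0, R5, (0, 3))
(2, 0, R1, (0, 3))
(2, 0, R3, (1, 2))
(2, 0, R4, (0, 1))
(2, 0, R7, (1,))
(2, 1, R3, (1, 2))
(2, 2, R3, (1, 2))
(2, 3, R3, (1, 2))
(3, 0, R1, (0, 3))
(3, 0, R7, (1,))
(4, 0, R1, (0, 3))
(4, 0, R8, (0, 2))
(4, 0, R8, (0, 3))
(5, 0, R1, (2, 3))
(5, 3, R6, (0, 2))
(5, 3, R6, (0, 3))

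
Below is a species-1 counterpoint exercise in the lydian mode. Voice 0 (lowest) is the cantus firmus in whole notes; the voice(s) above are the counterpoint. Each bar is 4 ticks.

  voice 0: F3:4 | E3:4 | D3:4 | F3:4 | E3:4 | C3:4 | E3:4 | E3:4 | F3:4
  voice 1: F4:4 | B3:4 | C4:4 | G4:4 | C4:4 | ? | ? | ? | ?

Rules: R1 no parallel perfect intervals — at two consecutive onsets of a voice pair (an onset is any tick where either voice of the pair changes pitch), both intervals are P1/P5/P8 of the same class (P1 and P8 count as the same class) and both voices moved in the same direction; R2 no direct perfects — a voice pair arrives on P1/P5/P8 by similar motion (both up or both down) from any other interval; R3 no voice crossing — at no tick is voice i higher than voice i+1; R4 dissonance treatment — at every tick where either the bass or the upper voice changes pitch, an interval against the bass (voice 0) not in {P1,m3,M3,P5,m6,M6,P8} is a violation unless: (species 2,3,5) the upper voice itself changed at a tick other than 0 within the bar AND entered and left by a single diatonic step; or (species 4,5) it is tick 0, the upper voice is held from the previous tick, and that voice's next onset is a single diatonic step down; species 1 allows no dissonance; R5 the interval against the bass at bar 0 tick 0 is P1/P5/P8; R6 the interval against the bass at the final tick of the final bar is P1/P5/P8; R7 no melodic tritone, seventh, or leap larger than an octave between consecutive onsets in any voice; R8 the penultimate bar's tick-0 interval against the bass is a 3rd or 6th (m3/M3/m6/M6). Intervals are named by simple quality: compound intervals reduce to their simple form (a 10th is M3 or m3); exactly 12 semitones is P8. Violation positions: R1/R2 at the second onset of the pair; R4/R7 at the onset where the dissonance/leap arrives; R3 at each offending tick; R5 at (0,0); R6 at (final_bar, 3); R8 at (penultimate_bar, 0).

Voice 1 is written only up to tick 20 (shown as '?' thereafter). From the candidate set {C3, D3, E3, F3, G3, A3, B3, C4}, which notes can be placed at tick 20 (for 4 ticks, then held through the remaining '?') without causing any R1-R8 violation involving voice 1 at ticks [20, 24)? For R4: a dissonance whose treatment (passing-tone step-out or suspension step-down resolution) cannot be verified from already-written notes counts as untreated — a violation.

{A3, C4, E3}

C3: violates R2
D3: violates R4,R7
E3: legal
F3: violates R4
G3: violates R2
A3: legal
B3: violates R4
C4: legal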